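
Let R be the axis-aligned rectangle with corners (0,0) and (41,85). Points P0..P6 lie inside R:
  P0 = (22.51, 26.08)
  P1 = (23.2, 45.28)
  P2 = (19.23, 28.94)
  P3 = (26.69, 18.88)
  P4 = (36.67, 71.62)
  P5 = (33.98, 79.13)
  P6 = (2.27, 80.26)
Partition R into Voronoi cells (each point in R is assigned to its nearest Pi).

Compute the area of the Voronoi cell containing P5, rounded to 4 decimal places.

1. box [0,41]×[0,85]: [(0, 0) (41, 0) (41, 85) (0, 85)]
2. ⊥bis P5·P0 via (28.245,52.605): [(0, 58.7119) (41, 49.8472) (41, 85) (0, 85)]  |A|=1259.5382
3. ⊥bis P5·P1 via (28.59,62.205): [(0, 71.3099) (41, 58.2529) (41, 85) (0, 85)]  |A|=828.9637
4. ⊥bis P5·P2 via (26.605,54.035): [(0, 71.3099) (41, 58.2529) (41, 85) (0, 85)]  |A|=828.9637
5. ⊥bis P5·P3 via (30.335,49.005): [(0, 71.3099) (41, 58.2529) (41, 85) (0, 85)]  |A|=828.9637
6. ⊥bis P5·P4 via (35.325,75.375): [(0, 71.3099) (12.6918, 67.268) (41, 77.4077) (41, 85) (0, 85)]  |A|=557.8435
7. ⊥bis P5·P6 via (18.125,79.695): [(17.7467, 69.0786) (41, 77.4077) (41, 85) (18.314, 85)]  |A|=268.8685
8. canonical 4-gon: [(17.7467, 69.0786) (41, 77.4077) (41, 85) (18.314, 85)]
9. shoelace: 268.8685

Area of P5's cell: 268.8685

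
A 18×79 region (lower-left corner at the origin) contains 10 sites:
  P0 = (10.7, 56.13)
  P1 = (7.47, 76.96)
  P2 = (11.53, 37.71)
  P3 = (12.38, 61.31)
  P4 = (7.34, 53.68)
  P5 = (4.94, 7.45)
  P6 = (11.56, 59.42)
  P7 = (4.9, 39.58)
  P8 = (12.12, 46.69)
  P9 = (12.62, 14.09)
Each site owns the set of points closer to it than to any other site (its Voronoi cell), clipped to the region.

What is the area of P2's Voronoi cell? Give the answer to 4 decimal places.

1. box [0,18]×[0,79]: [(0, 0) (18, 0) (18, 79) (0, 79)]
2. ⊥bis P2·P0 via (11.115,46.92): [(0, 46.4192) (0, 0) (18, 0) (18, 47.2302)]  |A|=842.8446
3. ⊥bis P2·P1 via (9.5,57.335): [(0, 46.4192) (0, 0) (18, 0) (18, 47.2302)]  |A|=842.8446
4. ⊥bis P2·P3 via (11.955,49.51): [(0, 46.4192) (0, 0) (18, 0) (18, 47.2302)]  |A|=842.8446
5. ⊥bis P2·P4 via (9.435,45.695): [(14.7238, 47.0826) (0, 43.2196) (0, 0) (18, 0) (18, 47.2302)]  |A|=819.2895
6. ⊥bis P2·P5 via (8.235,22.58): [(14.7238, 47.0826) (0, 43.2196) (0, 24.3734) (18, 20.4534) (18, 47.2302)]  |A|=415.8483
7. ⊥bis P2·P6 via (11.545,48.565): [(14.7238, 47.0826) (0, 43.2196) (0, 24.3734) (18, 20.4534) (18, 47.2302)]  |A|=415.8483
8. ⊥bis P2·P7 via (8.215,38.645): [(14.7238, 47.0826) (10.2649, 45.9127) (3.9472, 23.5138) (18, 20.4534) (18, 47.2302)]  |A|=272.1994
9. ⊥bis P2·P8 via (11.825,42.2): [(9.2651, 42.3682) (3.9472, 23.5138) (18, 20.4534) (18, 41.7943)]  |A|=233.8208
10. ⊥bis P2·P9 via (12.075,25.9): [(9.2651, 42.3682) (4.5219, 25.5514) (18, 26.1734) (18, 41.7943)]  |A|=180.0765
11. canonical 4-gon: [(9.2651, 42.3682) (4.5219, 25.5514) (18, 26.1734) (18, 41.7943)]
12. shoelace: 180.0765

Area of P2's cell: 180.0765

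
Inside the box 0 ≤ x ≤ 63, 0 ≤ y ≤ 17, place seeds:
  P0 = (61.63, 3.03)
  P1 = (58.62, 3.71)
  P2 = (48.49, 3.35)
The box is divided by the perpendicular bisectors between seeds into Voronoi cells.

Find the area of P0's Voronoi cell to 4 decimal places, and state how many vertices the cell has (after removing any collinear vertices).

1. box [0,63]×[0,17]: [(0, 0) (63, 0) (63, 17) (0, 17)]
2. ⊥bis P0·P1 via (60.125,3.37): [(59.3637, 0) (63, 0) (63, 16.0961)]  |A|=29.2654
3. ⊥bis P0·P2 via (55.06,3.19): [(59.3637, 0) (63, 0) (63, 16.0961)]  |A|=29.2654
4. canonical 3-gon: [(59.3637, 0) (63, 0) (63, 16.0961)]
5. shoelace: 29.2654

Area of P0's cell: 29.2654 (3 vertices)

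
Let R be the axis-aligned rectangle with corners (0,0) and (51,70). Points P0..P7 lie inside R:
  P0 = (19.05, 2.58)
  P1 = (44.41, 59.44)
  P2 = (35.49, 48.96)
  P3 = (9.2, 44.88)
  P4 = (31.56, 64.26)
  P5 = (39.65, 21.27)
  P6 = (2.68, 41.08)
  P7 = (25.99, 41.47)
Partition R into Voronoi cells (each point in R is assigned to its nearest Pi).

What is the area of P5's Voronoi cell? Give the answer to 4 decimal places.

1. box [0,51]×[0,70]: [(0, 0) (51, 0) (51, 70) (0, 70)]
2. ⊥bis P5·P0 via (29.35,11.925): [(0, 44.2744) (40.1693, 0) (51, 0) (51, 70) (0, 70)]  |A|=2680.7638
3. ⊥bis P5·P1 via (42.03,40.355): [(0, 45.5964) (0, 44.2744) (40.1693, 0) (51, 0) (51, 39.2364)]  |A|=1273.999
4. ⊥bis P5·P2 via (37.57,35.115): [(11.82, 31.2465) (40.1693, 0) (51, 0) (51, 37.1327)]  |A|=896.6386
5. ⊥bis P5·P3 via (24.425,33.075): [(24.4822, 33.1488) (17.8521, 24.5979) (40.1693, 0) (51, 0) (51, 37.1327)]  |A|=848.8086
6. ⊥bis P5·P4 via (35.605,42.765): [(24.4822, 33.1488) (17.8521, 24.5979) (40.1693, 0) (51, 0) (51, 37.1327)]  |A|=848.8086
7. ⊥bis P5·P6 via (21.165,31.175): [(24.4822, 33.1488) (17.8521, 24.5979) (40.1693, 0) (51, 0) (51, 37.1327)]  |A|=848.8086
8. ⊥bis P5·P7 via (32.82,31.37): [(38.5831, 35.2672) (19.7357, 22.5219) (40.1693, 0) (51, 0) (51, 37.1327)]  |A|=763.977
9. canonical 5-gon: [(38.5831, 35.2672) (19.7357, 22.5219) (40.1693, 0) (51, 0) (51, 37.1327)]
10. shoelace: 763.977

Area of P5's cell: 763.9770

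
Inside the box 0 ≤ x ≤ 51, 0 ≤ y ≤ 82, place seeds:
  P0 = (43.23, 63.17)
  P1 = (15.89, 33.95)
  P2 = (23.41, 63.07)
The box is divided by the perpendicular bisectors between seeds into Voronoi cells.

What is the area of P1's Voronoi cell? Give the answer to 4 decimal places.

1. box [0,51]×[0,82]: [(0, 0) (51, 0) (51, 82) (0, 82)]
2. ⊥bis P1·P0 via (29.56,48.56): [(0, 76.2181) (0, 0) (51, 0) (51, 28.4994)]  |A|=2670.2979
3. ⊥bis P1·P2 via (19.65,48.51): [(33.4116, 44.9562) (0, 53.5845) (0, 0) (51, 0) (51, 28.4994)]  |A|=2292.1837
4. canonical 5-gon: [(33.4116, 44.9562) (0, 53.5845) (0, 0) (51, 0) (51, 28.4994)]
5. shoelace: 2292.1837

Area of P1's cell: 2292.1837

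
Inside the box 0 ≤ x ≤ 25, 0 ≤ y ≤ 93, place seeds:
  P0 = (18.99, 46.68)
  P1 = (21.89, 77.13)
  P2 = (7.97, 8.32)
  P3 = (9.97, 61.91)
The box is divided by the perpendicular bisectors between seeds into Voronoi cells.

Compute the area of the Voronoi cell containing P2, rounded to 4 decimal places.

1. box [0,25]×[0,93]: [(0, 0) (25, 0) (25, 93) (0, 93)]
2. ⊥bis P2·P0 via (13.48,27.5): [(0, 31.3725) (0, 0) (25, 0) (25, 24.1906)]  |A|=694.5383
3. ⊥bis P2·P1 via (14.93,42.725): [(0, 31.3725) (0, 0) (25, 0) (25, 24.1906)]  |A|=694.5383
4. ⊥bis P2·P3 via (8.97,35.115): [(0, 31.3725) (0, 0) (25, 0) (25, 24.1906)]  |A|=694.5383
5. canonical 4-gon: [(0, 31.3725) (0, 0) (25, 0) (25, 24.1906)]
6. shoelace: 694.5383

Area of P2's cell: 694.5383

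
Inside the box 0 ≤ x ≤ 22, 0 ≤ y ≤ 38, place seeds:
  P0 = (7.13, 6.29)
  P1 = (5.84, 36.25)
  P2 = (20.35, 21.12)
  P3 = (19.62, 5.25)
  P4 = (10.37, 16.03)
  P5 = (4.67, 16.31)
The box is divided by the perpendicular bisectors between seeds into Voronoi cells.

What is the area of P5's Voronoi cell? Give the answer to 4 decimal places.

Area of P5's cell: 119.2008

1. box [0,22]×[0,38]: [(0, 0) (22, 0) (22, 38) (0, 38)]
2. ⊥bis P5·P0 via (5.9,11.3): [(0, 9.8515) (22, 15.2527) (22, 38) (0, 38)]  |A|=559.8539
3. ⊥bis P5·P1 via (5.255,26.28): [(0, 26.5883) (0, 9.8515) (22, 15.2527) (22, 25.2975)]  |A|=294.5978
4. ⊥bis P5·P2 via (12.51,18.715): [(10.2798, 25.9852) (0, 26.5883) (0, 9.8515) (14.1624, 13.3285)]  |A|=182.3998
5. ⊥bis P5·P3 via (12.145,10.78): [(14.1237, 13.4546) (10.2798, 25.9852) (0, 26.5883) (0, 9.8515) (14.0011, 13.2889)]  |A|=182.3889
6. ⊥bis P5·P4 via (7.52,16.17): [(8.0087, 26.1184) (0, 26.5883) (0, 9.8515) (7.2976, 11.6431)]  |A|=119.2008
7. canonical 4-gon: [(8.0087, 26.1184) (0, 26.5883) (0, 9.8515) (7.2976, 11.6431)]
8. shoelace: 119.2008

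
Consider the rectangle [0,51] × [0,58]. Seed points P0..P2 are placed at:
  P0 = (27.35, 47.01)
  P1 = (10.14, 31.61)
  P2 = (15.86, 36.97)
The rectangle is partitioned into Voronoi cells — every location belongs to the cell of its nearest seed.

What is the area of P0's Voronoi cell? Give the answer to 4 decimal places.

1. box [0,51]×[0,58]: [(0, 0) (51, 0) (51, 58) (0, 58)]
2. ⊥bis P0·P1 via (18.745,39.31): [(51, 3.264) (51, 58) (2.0207, 58)]  |A|=1340.467
3. ⊥bis P0·P2 via (21.605,41.99): [(51, 8.3497) (51, 58) (7.6154, 58)]  |A|=1077.0288
4. canonical 3-gon: [(51, 8.3497) (51, 58) (7.6154, 58)]
5. shoelace: 1077.0288

Area of P0's cell: 1077.0288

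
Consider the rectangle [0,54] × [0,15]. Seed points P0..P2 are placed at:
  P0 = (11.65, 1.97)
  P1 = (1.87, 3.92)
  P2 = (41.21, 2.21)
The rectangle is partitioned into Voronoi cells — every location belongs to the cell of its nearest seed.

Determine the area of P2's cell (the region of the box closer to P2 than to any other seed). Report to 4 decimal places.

Area of P2's cell: 414.2089

1. box [0,54]×[0,15]: [(0, 0) (54, 0) (54, 15) (0, 15)]
2. ⊥bis P2·P0 via (26.43,2.09): [(26.447, 0) (54, 0) (54, 15) (26.3252, 15)]  |A|=414.2089
3. ⊥bis P2·P1 via (21.54,3.065): [(26.447, 0) (54, 0) (54, 15) (26.3252, 15)]  |A|=414.2089
4. canonical 4-gon: [(26.447, 0) (54, 0) (54, 15) (26.3252, 15)]
5. shoelace: 414.2089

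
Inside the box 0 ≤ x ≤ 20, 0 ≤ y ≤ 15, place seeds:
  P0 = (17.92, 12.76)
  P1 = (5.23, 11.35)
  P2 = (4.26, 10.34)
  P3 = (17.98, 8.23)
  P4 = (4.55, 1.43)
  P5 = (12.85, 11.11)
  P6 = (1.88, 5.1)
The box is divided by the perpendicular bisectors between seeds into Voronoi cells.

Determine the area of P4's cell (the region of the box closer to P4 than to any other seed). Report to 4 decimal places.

Area of P4's cell: 53.3760

1. box [0,20]×[0,15]: [(0, 0) (20, 0) (20, 15) (0, 15)]
2. ⊥bis P4·P0 via (11.235,7.095): [(0, 0) (17.2474, 0) (4.5361, 15) (0, 15)]  |A|=163.3769
3. ⊥bis P4·P1 via (4.89,6.39): [(0, 6.7252) (0, 0) (17.2474, 0) (12.2606, 5.8848)]  |A|=91.976
4. ⊥bis P4·P2 via (4.405,5.885): [(9.7291, 6.0583) (0, 5.7416) (0, 0) (17.2474, 0) (12.2606, 5.8848)]  |A|=87.1913
5. ⊥bis P4·P3 via (11.265,4.83): [(10.6759, 5.9934) (9.7291, 6.0583) (0, 5.7416) (0, 0) (13.7106, 0)]  |A|=72.2006
6. ⊥bis P4·P5 via (8.7,6.27): [(11.9445, 3.4881) (8.9755, 6.0338) (0, 5.7416) (0, 0) (13.7106, 0)]  |A|=70.0601
7. ⊥bis P4·P6 via (3.215,3.265): [(11.9445, 3.4881) (8.9755, 6.0338) (6.9292, 5.9672) (0, 0.926) (0, 0) (13.7106, 0)]  |A|=53.376
8. canonical 6-gon: [(11.9445, 3.4881) (8.9755, 6.0338) (6.9292, 5.9672) (0, 0.926) (0, 0) (13.7106, 0)]
9. shoelace: 53.376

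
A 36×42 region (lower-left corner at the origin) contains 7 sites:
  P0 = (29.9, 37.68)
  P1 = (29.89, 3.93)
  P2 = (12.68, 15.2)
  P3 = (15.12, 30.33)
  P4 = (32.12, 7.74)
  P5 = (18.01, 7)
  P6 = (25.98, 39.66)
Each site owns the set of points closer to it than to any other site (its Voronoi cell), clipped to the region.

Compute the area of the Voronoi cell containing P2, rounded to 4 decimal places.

Area of P2's cell: 344.6536

1. box [0,36]×[0,42]: [(0, 0) (36, 0) (36, 42) (0, 42)]
2. ⊥bis P2·P0 via (21.29,26.44): [(0, 0) (36, 0) (36, 15.1719) (0.9771, 42) (0, 42)]  |A|=1042.2011
3. ⊥bis P2·P1 via (21.285,9.565): [(0, 0) (15.0213, 0) (28.6458, 20.8054) (0.9771, 42) (0, 42)]  |A|=768.1778
4. ⊥bis P2·P3 via (13.9,22.765): [(0, 25.0066) (0, 0) (15.0213, 0) (28.398, 20.4269)]  |A|=508.4886
5. ⊥bis P2·P4 via (22.4,11.47): [(25.9864, 20.8158) (0, 25.0066) (0, 0) (15.0213, 0) (22.2125, 10.9813)]  |A|=495.8966
6. ⊥bis P2·P5 via (15.345,11.1): [(24.5554, 17.0868) (25.9864, 20.8158) (0, 25.0066) (0, 1.1258)]  |A|=344.6536
7. ⊥bis P2·P6 via (19.33,27.43): [(24.5554, 17.0868) (25.9864, 20.8158) (0, 25.0066) (0, 1.1258)]  |A|=344.6536
8. canonical 4-gon: [(24.5554, 17.0868) (25.9864, 20.8158) (0, 25.0066) (0, 1.1258)]
9. shoelace: 344.6536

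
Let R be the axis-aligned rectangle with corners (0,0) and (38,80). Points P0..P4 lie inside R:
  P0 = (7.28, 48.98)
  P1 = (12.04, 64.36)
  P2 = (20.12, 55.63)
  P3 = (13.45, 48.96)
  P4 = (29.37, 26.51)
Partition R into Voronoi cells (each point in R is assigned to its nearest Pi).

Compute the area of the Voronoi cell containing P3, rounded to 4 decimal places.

Area of P3's cell: 240.9915

1. box [0,38]×[0,80]: [(0, 0) (38, 0) (38, 80) (0, 80)]
2. ⊥bis P3·P0 via (10.365,48.97): [(10.2063, 0) (38, 0) (38, 80) (10.4656, 80)]  |A|=2213.1261
3. ⊥bis P3·P1 via (12.745,56.66): [(10.3892, 56.4443) (10.2063, 0) (38, 0) (38, 58.9723)]  |A|=1598.5346
4. ⊥bis P3·P2 via (16.785,52.295): [(12.4473, 56.6327) (10.3892, 56.4443) (10.2063, 0) (38, 0) (38, 31.08)]  |A|=1242.1721
5. ⊥bis P3·P4 via (21.41,37.735): [(27.2229, 41.8571) (12.4473, 56.6327) (10.3892, 56.4443) (10.3031, 29.8587)]  |A|=240.9915
6. canonical 4-gon: [(27.2229, 41.8571) (12.4473, 56.6327) (10.3892, 56.4443) (10.3031, 29.8587)]
7. shoelace: 240.9915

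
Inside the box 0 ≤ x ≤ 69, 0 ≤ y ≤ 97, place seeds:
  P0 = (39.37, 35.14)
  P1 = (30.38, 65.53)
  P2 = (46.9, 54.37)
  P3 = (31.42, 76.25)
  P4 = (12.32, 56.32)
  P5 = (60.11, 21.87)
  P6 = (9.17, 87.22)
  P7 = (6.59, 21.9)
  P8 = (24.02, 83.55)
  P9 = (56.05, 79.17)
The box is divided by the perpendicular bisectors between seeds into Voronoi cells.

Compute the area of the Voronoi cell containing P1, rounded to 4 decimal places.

1. box [0,69]×[0,97]: [(0, 0) (69, 0) (69, 97) (0, 97)]
2. ⊥bis P1·P0 via (34.875,50.335): [(0, 40.0182) (69, 60.4299) (69, 97) (0, 97)]  |A|=3227.5394
3. ⊥bis P1·P2 via (38.64,59.95): [(0, 40.0182) (31.4627, 49.3256) (63.6689, 97) (0, 97)]  |A|=2414.0906
4. ⊥bis P1·P3 via (30.9,70.89): [(0, 73.8878) (0, 40.0182) (31.4627, 49.3256) (45.0998, 69.5124)]  |A|=1017.8585
5. ⊥bis P1·P4 via (21.35,60.925): [(15.5066, 72.3834) (27.8155, 48.2467) (31.4627, 49.3256) (45.0998, 69.5124)]  |A|=368.9285
6. ⊥bis P1·P5 via (45.245,43.7): [(15.5066, 72.3834) (27.8155, 48.2467) (31.4627, 49.3256) (45.0998, 69.5124)]  |A|=368.9285
7. ⊥bis P1·P6 via (19.775,76.375): [(15.6762, 72.3669) (15.5686, 72.2617) (27.8155, 48.2467) (31.4627, 49.3256) (45.0998, 69.5124)]  |A|=368.9187
8. ⊥bis P1·P7 via (18.485,43.715): [(15.6762, 72.3669) (15.5686, 72.2617) (27.8155, 48.2467) (31.4627, 49.3256) (45.0998, 69.5124)]  |A|=368.9187
9. ⊥bis P1·P8 via (27.2,74.54): [(19.8859, 71.9585) (16.3582, 70.7135) (27.8155, 48.2467) (31.4627, 49.3256) (45.0998, 69.5124)]  |A|=365.4529
10. ⊥bis P1·P9 via (43.215,72.35): [(44.7023, 69.551) (19.8859, 71.9585) (16.3582, 70.7135) (27.8155, 48.2467) (31.4627, 49.3256) (44.8888, 69.2)]  |A|=365.3868
11. canonical 6-gon: [(44.7023, 69.551) (19.8859, 71.9585) (16.3582, 70.7135) (27.8155, 48.2467) (31.4627, 49.3256) (44.8888, 69.2)]
12. shoelace: 365.3868

Area of P1's cell: 365.3868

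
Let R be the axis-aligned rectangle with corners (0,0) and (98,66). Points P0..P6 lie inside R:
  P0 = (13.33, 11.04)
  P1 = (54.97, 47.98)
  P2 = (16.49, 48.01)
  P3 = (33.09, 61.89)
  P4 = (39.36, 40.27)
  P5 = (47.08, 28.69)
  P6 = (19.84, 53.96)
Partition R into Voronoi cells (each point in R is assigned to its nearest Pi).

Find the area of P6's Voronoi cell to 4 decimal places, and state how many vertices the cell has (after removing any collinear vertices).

Area of P6's cell: 338.6805 (5 vertices)

1. box [0,98]×[0,66]: [(0, 0) (98, 0) (98, 66) (0, 66)]
2. ⊥bis P6·P0 via (16.585,32.5): [(0, 35.0156) (98, 20.1512) (98, 66) (0, 66)]  |A|=3764.8295
3. ⊥bis P6·P1 via (37.405,50.97): [(0, 35.0156) (33.8161, 29.8864) (39.9635, 66) (0, 66)]  |A|=1245.4974
4. ⊥bis P6·P2 via (18.165,50.985): [(0, 61.2124) (35.7246, 41.0985) (39.9635, 66) (0, 66)]  |A|=583.094
5. ⊥bis P6·P3 via (26.465,57.925): [(0, 61.2124) (35.7246, 41.0985) (35.9042, 42.1533) (21.6322, 66) (0, 66)]  |A|=364.524
6. ⊥bis P6·P4 via (29.6,47.115): [(0, 61.2124) (28.3087, 45.2738) (31.3993, 49.6805) (21.6322, 66) (0, 66)]  |A|=338.6805
7. ⊥bis P6·P5 via (33.46,41.325): [(0, 61.2124) (28.3087, 45.2738) (31.3993, 49.6805) (21.6322, 66) (0, 66)]  |A|=338.6805
8. canonical 5-gon: [(0, 61.2124) (28.3087, 45.2738) (31.3993, 49.6805) (21.6322, 66) (0, 66)]
9. shoelace: 338.6805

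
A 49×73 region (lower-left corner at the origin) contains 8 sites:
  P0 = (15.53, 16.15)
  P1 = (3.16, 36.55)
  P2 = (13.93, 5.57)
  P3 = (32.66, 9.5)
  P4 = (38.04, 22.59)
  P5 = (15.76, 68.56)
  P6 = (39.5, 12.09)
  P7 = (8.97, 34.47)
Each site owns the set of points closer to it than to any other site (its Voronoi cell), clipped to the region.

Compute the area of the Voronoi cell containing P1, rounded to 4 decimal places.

Area of P1's cell: 222.0843

1. box [0,49]×[0,73]: [(0, 0) (49, 0) (49, 73) (0, 73)]
2. ⊥bis P1·P0 via (9.345,26.35): [(0, 20.6834) (49, 50.3957) (49, 73) (0, 73)]  |A|=1835.5608
3. ⊥bis P1·P2 via (8.545,21.06): [(0, 20.6834) (49, 50.3957) (49, 73) (0, 73)]  |A|=1835.5608
4. ⊥bis P1·P3 via (17.91,23.025): [(0, 20.6834) (35.5031, 42.2115) (49, 56.9309) (49, 73) (0, 73)]  |A|=1791.4582
5. ⊥bis P1·P4 via (20.6,29.57): [(0, 20.6834) (22.505, 34.3299) (37.982, 73) (0, 73)]  |A|=1323.0765
6. ⊥bis P1·P5 via (9.46,52.555): [(0, 56.2787) (0, 20.6834) (22.505, 34.3299) (27.0311, 45.6385)]  |A|=577.4582
7. ⊥bis P1·P6 via (21.33,24.32): [(0, 56.2787) (0, 20.6834) (22.505, 34.3299) (27.0311, 45.6385)]  |A|=577.4582
8. ⊥bis P1·P7 via (6.065,35.51): [(11.8328, 51.621) (0, 56.2787) (0, 20.6834) (0.967, 21.2698)]  |A|=222.0843
9. canonical 4-gon: [(11.8328, 51.621) (0, 56.2787) (0, 20.6834) (0.967, 21.2698)]
10. shoelace: 222.0843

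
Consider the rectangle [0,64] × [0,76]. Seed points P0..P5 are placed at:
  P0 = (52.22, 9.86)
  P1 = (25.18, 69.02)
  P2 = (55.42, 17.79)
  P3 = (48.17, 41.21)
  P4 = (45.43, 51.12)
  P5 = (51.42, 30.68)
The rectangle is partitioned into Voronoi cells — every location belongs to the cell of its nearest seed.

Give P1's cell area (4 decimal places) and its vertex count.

Area of P1's cell: 1343.8626 (4 vertices)

1. box [0,64]×[0,76]: [(0, 0) (64, 0) (64, 76) (0, 76)]
2. ⊥bis P1·P0 via (38.7,39.44): [(0, 21.7516) (64, 51.0038) (64, 76) (0, 76)]  |A|=2535.8297
3. ⊥bis P1·P2 via (40.3,43.405): [(0, 21.7516) (16.0255, 29.0763) (64, 57.3946) (64, 76) (0, 76)]  |A|=2382.5306
4. ⊥bis P1·P3 via (36.675,55.115): [(0, 24.7965) (61.9387, 76) (0, 76)]  |A|=1585.7393
5. ⊥bis P1·P4 via (35.305,60.07): [(0, 24.7965) (15.3199, 37.4611) (49.3863, 76) (0, 76)]  |A|=1343.8626
6. ⊥bis P1·P5 via (38.3,49.85): [(0, 24.7965) (15.3199, 37.4611) (49.3863, 76) (0, 76)]  |A|=1343.8626
7. canonical 4-gon: [(0, 24.7965) (15.3199, 37.4611) (49.3863, 76) (0, 76)]
8. shoelace: 1343.8626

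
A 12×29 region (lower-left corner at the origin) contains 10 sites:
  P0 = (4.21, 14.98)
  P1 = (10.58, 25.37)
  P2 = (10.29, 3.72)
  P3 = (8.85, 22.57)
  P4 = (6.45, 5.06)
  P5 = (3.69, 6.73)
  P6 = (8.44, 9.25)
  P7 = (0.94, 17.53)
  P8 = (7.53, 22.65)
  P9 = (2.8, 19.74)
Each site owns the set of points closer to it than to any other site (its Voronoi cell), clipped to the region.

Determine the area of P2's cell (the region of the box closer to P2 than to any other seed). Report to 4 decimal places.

1. box [0,12]×[0,29]: [(0, 0) (12, 0) (12, 29) (0, 29)]
2. ⊥bis P2·P0 via (7.25,9.35): [(0, 5.4353) (0, 0) (12, 0) (12, 11.9148)]  |A|=104.1005
3. ⊥bis P2·P1 via (10.435,14.545): [(0, 5.4353) (0, 0) (12, 0) (12, 11.9148)]  |A|=104.1005
4. ⊥bis P2·P3 via (9.57,13.145): [(0, 5.4353) (0, 0) (12, 0) (12, 11.9148)]  |A|=104.1005
5. ⊥bis P2·P4 via (8.37,4.39): [(10.7627, 11.2467) (6.8381, 0) (12, 0) (12, 11.9148)]  |A|=36.3984
6. ⊥bis P2·P5 via (6.99,5.225): [(10.7627, 11.2467) (6.8381, 0) (12, 0) (12, 11.9148)]  |A|=36.3984
7. ⊥bis P2·P6 via (9.365,6.485): [(9.0662, 6.385) (6.8381, 0) (12, 0) (12, 7.3665)]  |A|=27.2855
8. ⊥bis P2·P7 via (5.615,10.625): [(9.0662, 6.385) (6.8381, 0) (12, 0) (12, 7.3665)]  |A|=27.2855
9. ⊥bis P2·P8 via (8.91,13.185): [(9.0662, 6.385) (6.8381, 0) (12, 0) (12, 7.3665)]  |A|=27.2855
10. ⊥bis P2·P9 via (6.545,11.73): [(9.0662, 6.385) (6.8381, 0) (12, 0) (12, 7.3665)]  |A|=27.2855
11. canonical 4-gon: [(9.0662, 6.385) (6.8381, 0) (12, 0) (12, 7.3665)]
12. shoelace: 27.2855

Area of P2's cell: 27.2855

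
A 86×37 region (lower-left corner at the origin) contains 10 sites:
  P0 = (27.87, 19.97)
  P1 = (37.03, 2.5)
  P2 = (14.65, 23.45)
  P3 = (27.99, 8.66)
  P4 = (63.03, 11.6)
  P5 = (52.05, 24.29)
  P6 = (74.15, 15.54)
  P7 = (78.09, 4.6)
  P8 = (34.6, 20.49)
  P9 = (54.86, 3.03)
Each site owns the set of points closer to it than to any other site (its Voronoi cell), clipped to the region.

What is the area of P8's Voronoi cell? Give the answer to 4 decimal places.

1. box [0,86]×[0,37]: [(0, 0) (86, 0) (86, 37) (0, 37)]
2. ⊥bis P8·P0 via (31.235,20.23): [(32.7981, 0) (86, 0) (86, 37) (29.9392, 37)]  |A|=2021.3592
3. ⊥bis P8·P1 via (35.815,11.495): [(31.9503, 10.973) (86, 18.2737) (86, 37) (29.9392, 37)]  |A|=1235.6222
4. ⊥bis P8·P2 via (24.625,21.97): [(31.9503, 10.973) (86, 18.2737) (86, 37) (29.9392, 37)]  |A|=1235.6222
5. ⊥bis P8·P3 via (31.295,14.575): [(31.6889, 14.3549) (36.6141, 11.6029) (86, 18.2737) (86, 37) (29.9392, 37)]  |A|=1227.6535
6. ⊥bis P8·P4 via (48.815,16.045): [(31.6889, 14.3549) (36.6141, 11.6029) (47.9028, 13.1278) (55.3676, 37) (29.9392, 37)]  |A|=505.3121
7. ⊥bis P8·P5 via (43.325,22.39): [(31.6889, 14.3549) (36.6141, 11.6029) (45.4152, 12.7917) (40.1435, 37) (29.9392, 37)]  |A|=292.5989
8. ⊥bis P8·P6 via (54.375,18.015): [(31.6889, 14.3549) (36.6141, 11.6029) (45.4152, 12.7917) (40.1435, 37) (29.9392, 37)]  |A|=292.5989
9. ⊥bis P8·P7 via (56.345,12.545): [(31.6889, 14.3549) (36.6141, 11.6029) (45.4152, 12.7917) (40.1435, 37) (29.9392, 37)]  |A|=292.5989
10. ⊥bis P8·P9 via (44.73,11.76): [(31.6889, 14.3549) (36.6141, 11.6029) (45.4152, 12.7917) (40.1435, 37) (29.9392, 37)]  |A|=292.5989
11. canonical 5-gon: [(31.6889, 14.3549) (36.6141, 11.6029) (45.4152, 12.7917) (40.1435, 37) (29.9392, 37)]
12. shoelace: 292.5989

Area of P8's cell: 292.5989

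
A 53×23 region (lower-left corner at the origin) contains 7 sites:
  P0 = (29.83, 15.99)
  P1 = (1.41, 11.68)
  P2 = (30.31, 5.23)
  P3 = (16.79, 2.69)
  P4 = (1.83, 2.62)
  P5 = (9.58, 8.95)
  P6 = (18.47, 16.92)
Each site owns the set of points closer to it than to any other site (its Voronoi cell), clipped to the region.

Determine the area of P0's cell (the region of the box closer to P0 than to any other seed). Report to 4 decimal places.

Area of P0's cell: 346.2855

1. box [0,53]×[0,23]: [(0, 0) (53, 0) (53, 23) (0, 23)]
2. ⊥bis P0·P1 via (15.62,13.835): [(17.7181, 0) (53, 0) (53, 23) (14.2301, 23)]  |A|=851.5954
3. ⊥bis P0·P2 via (30.07,10.61): [(16.2029, 9.9914) (53, 11.6329) (53, 23) (14.2301, 23)]  |A|=461.3094
4. ⊥bis P0·P3 via (23.31,9.34): [(15.0776, 17.4114) (22.3652, 10.2663) (53, 11.6329) (53, 23) (14.2301, 23)]  |A|=438.2923
5. ⊥bis P0·P4 via (15.83,9.305): [(15.0776, 17.4114) (22.3652, 10.2663) (53, 11.6329) (53, 23) (14.2301, 23)]  |A|=438.2923
6. ⊥bis P0·P5 via (19.705,12.47): [(19.4916, 13.0837) (22.3652, 10.2663) (53, 11.6329) (53, 23) (16.0442, 23)]  |A|=418.7976
7. ⊥bis P0·P6 via (24.15,16.455): [(23.648, 10.3235) (53, 11.6329) (53, 23) (24.6858, 23)]  |A|=346.2855
8. canonical 4-gon: [(23.648, 10.3235) (53, 11.6329) (53, 23) (24.6858, 23)]
9. shoelace: 346.2855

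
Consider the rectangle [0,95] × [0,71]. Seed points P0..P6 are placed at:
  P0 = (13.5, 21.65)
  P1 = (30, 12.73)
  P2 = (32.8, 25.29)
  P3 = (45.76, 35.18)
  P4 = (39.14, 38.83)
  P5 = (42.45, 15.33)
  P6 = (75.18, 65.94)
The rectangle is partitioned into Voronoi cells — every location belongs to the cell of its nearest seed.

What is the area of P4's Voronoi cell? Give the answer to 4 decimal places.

1. box [0,95]×[0,71]: [(0, 0) (95, 0) (95, 71) (0, 71)]
2. ⊥bis P4·P0 via (26.32,30.24): [(0, 69.5208) (46.5822, 0) (95, 0) (95, 71) (0, 71)]  |A|=5125.7827
3. ⊥bis P4·P1 via (34.57,25.78): [(0, 69.5208) (27.6953, 28.1875) (95, 4.6179) (95, 71) (0, 71)]  |A|=4287.9914
4. ⊥bis P4·P2 via (35.97,32.06): [(0, 69.5208) (20.1312, 39.4764) (93.3205, 5.2061) (95, 4.6179) (95, 71) (0, 71)]  |A|=4004.4887
5. ⊥bis P4·P3 via (42.45,37.005): [(0, 69.5208) (20.1312, 39.4764) (38.9533, 30.6631) (61.1935, 71) (0, 71)]  |A|=1457.0261
6. ⊥bis P4·P5 via (40.795,27.08): [(0, 69.5208) (20.1312, 39.4764) (38.9533, 30.6631) (61.1935, 71) (0, 71)]  |A|=1457.0261
7. ⊥bis P4·P6 via (57.16,52.385): [(0, 69.5208) (20.1312, 39.4764) (38.9533, 30.6631) (53.565, 57.1642) (43.1574, 71) (0, 71)]  |A|=1332.2548
8. canonical 6-gon: [(0, 69.5208) (20.1312, 39.4764) (38.9533, 30.6631) (53.565, 57.1642) (43.1574, 71) (0, 71)]
9. shoelace: 1332.2548

Area of P4's cell: 1332.2548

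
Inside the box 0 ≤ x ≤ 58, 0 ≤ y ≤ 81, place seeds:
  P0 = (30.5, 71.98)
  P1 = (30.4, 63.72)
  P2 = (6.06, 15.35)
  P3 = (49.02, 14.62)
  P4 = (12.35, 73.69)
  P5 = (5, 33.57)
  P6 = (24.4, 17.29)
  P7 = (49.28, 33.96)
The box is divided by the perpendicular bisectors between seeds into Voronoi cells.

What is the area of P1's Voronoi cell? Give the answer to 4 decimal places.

Area of P1's cell: 772.5750

1. box [0,58]×[0,81]: [(0, 0) (58, 0) (58, 81) (0, 81)]
2. ⊥bis P1·P0 via (30.45,67.85): [(0, 68.2186) (0, 0) (58, 0) (58, 67.5165)]  |A|=3936.3182
3. ⊥bis P1·P2 via (18.23,39.535): [(0, 68.2186) (0, 48.7084) (58, 19.5226) (58, 67.5165)]  |A|=1957.6199
4. ⊥bis P1·P3 via (39.71,39.17): [(0, 68.2186) (0, 48.7084) (27.8747, 34.6817) (58, 46.106) (58, 67.5165)]  |A|=1557.2021
5. ⊥bis P1·P4 via (21.375,68.705): [(20.9662, 67.9648) (8.0831, 44.641) (27.8747, 34.6817) (58, 46.106) (58, 67.5165)]  |A|=1232.2095
6. ⊥bis P1·P5 via (17.7,48.645): [(20.9662, 67.9648) (12.6464, 52.9024) (32.2879, 36.3554) (58, 46.106) (58, 67.5165)]  |A|=1074.7833
7. ⊥bis P1·P6 via (27.4,40.505): [(20.9662, 67.9648) (12.6464, 52.9024) (27.3554, 40.5108) (39.2069, 38.9792) (58, 46.106) (58, 67.5165)]  |A|=1053.9364
8. ⊥bis P1·P7 via (39.84,48.84): [(20.9662, 67.9648) (12.6464, 52.9024) (27.0785, 40.744) (58, 60.3609) (58, 67.5165)]  |A|=772.575
9. canonical 5-gon: [(20.9662, 67.9648) (12.6464, 52.9024) (27.0785, 40.744) (58, 60.3609) (58, 67.5165)]
10. shoelace: 772.575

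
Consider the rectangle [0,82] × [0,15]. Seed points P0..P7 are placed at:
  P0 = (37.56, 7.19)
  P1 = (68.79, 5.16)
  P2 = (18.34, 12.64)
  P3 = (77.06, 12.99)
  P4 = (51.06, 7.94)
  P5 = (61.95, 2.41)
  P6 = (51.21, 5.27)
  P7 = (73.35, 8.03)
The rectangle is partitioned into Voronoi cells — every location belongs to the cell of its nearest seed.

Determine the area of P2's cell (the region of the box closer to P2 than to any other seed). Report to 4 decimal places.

1. box [0,82]×[0,15]: [(0, 0) (82, 0) (82, 15) (0, 15)]
2. ⊥bis P2·P0 via (27.95,9.915): [(0, 0) (25.1385, 0) (29.3919, 15) (0, 15)]  |A|=408.9781
3. ⊥bis P2·P1 via (43.565,8.9): [(0, 0) (25.1385, 0) (29.3919, 15) (0, 15)]  |A|=408.9781
4. ⊥bis P2·P3 via (47.7,12.815): [(0, 0) (25.1385, 0) (29.3919, 15) (0, 15)]  |A|=408.9781
5. ⊥bis P2·P4 via (34.7,10.29): [(0, 0) (25.1385, 0) (29.3919, 15) (0, 15)]  |A|=408.9781
6. ⊥bis P2·P5 via (40.145,7.525): [(0, 0) (25.1385, 0) (29.3919, 15) (0, 15)]  |A|=408.9781
7. ⊥bis P2·P6 via (34.775,8.955): [(0, 0) (25.1385, 0) (29.3919, 15) (0, 15)]  |A|=408.9781
8. ⊥bis P2·P7 via (45.845,10.335): [(0, 0) (25.1385, 0) (29.3919, 15) (0, 15)]  |A|=408.9781
9. canonical 4-gon: [(0, 0) (25.1385, 0) (29.3919, 15) (0, 15)]
10. shoelace: 408.9781

Area of P2's cell: 408.9781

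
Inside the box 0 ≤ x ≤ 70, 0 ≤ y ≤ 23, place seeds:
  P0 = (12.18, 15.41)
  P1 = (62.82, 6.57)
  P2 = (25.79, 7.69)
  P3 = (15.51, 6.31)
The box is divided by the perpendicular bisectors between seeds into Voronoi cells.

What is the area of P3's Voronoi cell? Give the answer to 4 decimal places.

Area of P3's cell: 198.3690

1. box [0,70]×[0,23]: [(0, 0) (70, 0) (70, 23) (0, 23)]
2. ⊥bis P3·P0 via (13.845,10.86): [(0, 5.7936) (0, 0) (70, 0) (70, 23) (47.0204, 23)]  |A|=1205.4753
3. ⊥bis P3·P1 via (39.165,6.44): [(39.0899, 20.098) (0, 5.7936) (0, 0) (39.2004, 0)]  |A|=507.161
4. ⊥bis P3·P2 via (20.65,7): [(19.8375, 13.0528) (0, 5.7936) (0, 0) (21.5897, 0)]  |A|=198.369
5. canonical 4-gon: [(19.8375, 13.0528) (0, 5.7936) (0, 0) (21.5897, 0)]
6. shoelace: 198.369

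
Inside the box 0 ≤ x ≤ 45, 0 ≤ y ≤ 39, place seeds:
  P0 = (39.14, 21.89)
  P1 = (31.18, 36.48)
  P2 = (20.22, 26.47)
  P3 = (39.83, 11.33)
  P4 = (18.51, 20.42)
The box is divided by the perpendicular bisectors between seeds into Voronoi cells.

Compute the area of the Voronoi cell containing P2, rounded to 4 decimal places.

1. box [0,45]×[0,39]: [(0, 0) (45, 0) (45, 39) (0, 39)]
2. ⊥bis P2·P0 via (29.68,24.18): [(0, 0) (23.8267, 0) (33.2675, 39) (0, 39)]  |A|=1113.337
3. ⊥bis P2·P1 via (25.7,31.475): [(0, 0) (23.8267, 0) (30.2421, 26.5019) (18.8273, 39) (0, 39)]  |A|=1023.099
4. ⊥bis P2·P3 via (30.025,18.9): [(0, 0) (15.4332, 0) (27.6605, 15.8374) (30.2421, 26.5019) (18.8273, 39) (0, 39)]  |A|=956.6332
5. ⊥bis P2·P4 via (19.365,23.445): [(0, 28.9184) (28.8529, 20.7633) (30.2421, 26.5019) (18.8273, 39) (0, 39)]  |A|=358.5484
6. canonical 5-gon: [(0, 28.9184) (28.8529, 20.7633) (30.2421, 26.5019) (18.8273, 39) (0, 39)]
7. shoelace: 358.5484

Area of P2's cell: 358.5484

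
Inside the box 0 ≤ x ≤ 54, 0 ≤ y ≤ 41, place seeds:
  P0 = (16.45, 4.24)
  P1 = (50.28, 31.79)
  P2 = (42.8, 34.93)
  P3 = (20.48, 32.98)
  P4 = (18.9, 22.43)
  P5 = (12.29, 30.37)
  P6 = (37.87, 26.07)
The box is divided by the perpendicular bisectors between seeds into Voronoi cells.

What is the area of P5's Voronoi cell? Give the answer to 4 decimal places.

Area of P5's cell: 327.1223

1. box [0,54]×[0,41]: [(0, 0) (54, 0) (54, 41) (0, 41)]
2. ⊥bis P5·P0 via (14.37,17.305): [(0, 15.0172) (54, 23.6143) (54, 41) (0, 41)]  |A|=1170.9497
3. ⊥bis P5·P1 via (31.285,31.08): [(0, 15.0172) (31.6968, 20.0635) (30.9142, 41) (0, 41)]  |A|=735.4027
4. ⊥bis P5·P2 via (27.545,32.65): [(0, 15.0172) (29.4789, 19.7104) (26.297, 41) (0, 41)]  |A|=662.8986
5. ⊥bis P5·P3 via (16.385,31.675): [(0, 15.0172) (20.646, 18.3042) (13.4133, 41) (0, 41)]  |A|=420.4334
6. ⊥bis P5·P4 via (15.595,26.4): [(0, 15.0172) (2.3764, 15.3956) (17.5479, 28.0258) (13.4133, 41) (0, 41)]  |A|=327.1223
7. ⊥bis P5·P6 via (25.08,28.22): [(0, 15.0172) (2.3764, 15.3956) (17.5479, 28.0258) (13.4133, 41) (0, 41)]  |A|=327.1223
8. canonical 5-gon: [(0, 15.0172) (2.3764, 15.3956) (17.5479, 28.0258) (13.4133, 41) (0, 41)]
9. shoelace: 327.1223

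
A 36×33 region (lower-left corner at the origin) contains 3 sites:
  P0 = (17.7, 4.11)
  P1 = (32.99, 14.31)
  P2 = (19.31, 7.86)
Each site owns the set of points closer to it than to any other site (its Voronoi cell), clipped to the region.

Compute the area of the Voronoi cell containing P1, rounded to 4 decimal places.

Area of P1's cell: 409.2708

1. box [0,36]×[0,33]: [(0, 0) (36, 0) (36, 33) (0, 33)]
2. ⊥bis P1·P0 via (25.345,9.21): [(31.489, 0) (36, 0) (36, 33) (9.4746, 33)]  |A|=512.0999
3. ⊥bis P1·P2 via (26.15,11.085): [(31.1052, 0.5753) (31.489, 0) (36, 0) (36, 33) (15.8173, 33)]  |A|=409.2708
4. canonical 5-gon: [(31.1052, 0.5753) (31.489, 0) (36, 0) (36, 33) (15.8173, 33)]
5. shoelace: 409.2708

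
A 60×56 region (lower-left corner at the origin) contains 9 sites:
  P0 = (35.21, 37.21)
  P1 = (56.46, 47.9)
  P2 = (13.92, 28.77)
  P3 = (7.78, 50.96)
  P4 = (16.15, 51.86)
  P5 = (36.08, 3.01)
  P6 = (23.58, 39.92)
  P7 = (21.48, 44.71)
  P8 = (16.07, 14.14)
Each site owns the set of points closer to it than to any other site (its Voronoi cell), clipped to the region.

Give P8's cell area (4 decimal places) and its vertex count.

Area of P8's cell: 582.2609 (5 vertices)

1. box [0,60]×[0,56]: [(0, 0) (60, 0) (60, 56) (0, 56)]
2. ⊥bis P8·P0 via (25.64,25.675): [(0, 46.9472) (0, 0) (56.5868, 0)]  |A|=1328.2965
3. ⊥bis P8·P1 via (36.265,31.02): [(0, 46.9472) (0, 0) (56.5868, 0)]  |A|=1328.2965
4. ⊥bis P8·P2 via (14.995,21.455): [(28.3592, 23.419) (0, 19.2514) (0, 0) (56.5868, 0)]  |A|=935.58
5. ⊥bis P8·P3 via (11.925,32.55): [(28.3592, 23.419) (0, 19.2514) (0, 0) (56.5868, 0)]  |A|=935.58
6. ⊥bis P8·P4 via (16.11,33): [(28.3592, 23.419) (0, 19.2514) (0, 0) (56.5868, 0)]  |A|=935.58
7. ⊥bis P8·P5 via (26.075,8.575): [(32.4458, 20.0286) (28.3592, 23.419) (0, 19.2514) (0, 0) (21.3054, 0)]  |A|=582.2609
8. ⊥bis P8·P6 via (19.825,27.03): [(32.4458, 20.0286) (28.3592, 23.419) (0, 19.2514) (0, 0) (21.3054, 0)]  |A|=582.2609
9. ⊥bis P8·P7 via (18.775,29.425): [(32.4458, 20.0286) (28.3592, 23.419) (0, 19.2514) (0, 0) (21.3054, 0)]  |A|=582.2609
10. canonical 5-gon: [(32.4458, 20.0286) (28.3592, 23.419) (0, 19.2514) (0, 0) (21.3054, 0)]
11. shoelace: 582.2609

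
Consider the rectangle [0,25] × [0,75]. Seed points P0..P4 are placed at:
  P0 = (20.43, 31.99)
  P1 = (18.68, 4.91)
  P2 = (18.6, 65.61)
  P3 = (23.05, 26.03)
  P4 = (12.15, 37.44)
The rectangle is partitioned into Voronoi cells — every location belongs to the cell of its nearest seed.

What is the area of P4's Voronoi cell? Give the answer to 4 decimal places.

Area of P4's cell: 552.2731

1. box [0,25]×[0,75]: [(0, 0) (25, 0) (25, 75) (0, 75)]
2. ⊥bis P4·P0 via (16.29,34.715): [(0, 9.9662) (25, 47.9478) (25, 75) (0, 75)]  |A|=1151.0755
3. ⊥bis P4·P1 via (15.415,21.175): [(0, 18.0806) (6.1542, 19.316) (25, 47.9478) (25, 75) (0, 75)]  |A|=1126.1065
4. ⊥bis P4·P2 via (15.375,51.525): [(0, 55.0454) (0, 18.0806) (6.1542, 19.316) (25, 47.9478) (25, 49.3212)]  |A|=555.6885
5. ⊥bis P4·P3 via (17.6,31.735): [(0, 55.0454) (0, 18.0806) (4.1865, 18.921) (8.787, 23.3159) (25, 47.9478) (25, 49.3212)]  |A|=552.2731
6. canonical 6-gon: [(0, 55.0454) (0, 18.0806) (4.1865, 18.921) (8.787, 23.3159) (25, 47.9478) (25, 49.3212)]
7. shoelace: 552.2731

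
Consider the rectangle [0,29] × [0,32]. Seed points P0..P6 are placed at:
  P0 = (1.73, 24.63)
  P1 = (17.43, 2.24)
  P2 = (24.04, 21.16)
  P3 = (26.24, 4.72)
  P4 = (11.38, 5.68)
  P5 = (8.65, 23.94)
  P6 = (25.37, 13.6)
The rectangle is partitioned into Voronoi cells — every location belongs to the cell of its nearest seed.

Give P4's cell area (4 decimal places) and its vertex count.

1. box [0,29]×[0,32]: [(0, 0) (29, 0) (29, 32) (0, 32)]
2. ⊥bis P4·P0 via (6.555,15.155): [(0, 11.817) (0, 0) (29, 0) (29, 26.5848)]  |A|=556.8253
3. ⊥bis P4·P1 via (14.405,3.96): [(26.564, 25.3443) (0, 11.817) (0, 0) (12.1534, 0)]  |A|=310.962
4. ⊥bis P4·P2 via (17.71,13.42): [(19.1256, 12.2623) (12.1221, 17.99) (0, 11.817) (0, 0) (12.1534, 0)]  |A|=243.8495
5. ⊥bis P4·P3 via (18.81,5.2): [(19.1256, 12.2623) (12.1221, 17.99) (0, 11.817) (0, 0) (12.1534, 0)]  |A|=243.8495
6. ⊥bis P4·P5 via (10.015,14.81): [(19.1256, 12.2623) (15.0838, 15.5678) (4.1579, 13.9343) (0, 11.817) (0, 0) (12.1534, 0)]  |A|=228.1986
7. ⊥bis P4·P6 via (18.375,9.64): [(18.0056, 10.2925) (15.0242, 15.5589) (4.1579, 13.9343) (0, 11.817) (0, 0) (12.1534, 0)]  |A|=222.1966
8. canonical 6-gon: [(18.0056, 10.2925) (15.0242, 15.5589) (4.1579, 13.9343) (0, 11.817) (0, 0) (12.1534, 0)]
9. shoelace: 222.1966

Area of P4's cell: 222.1966 (6 vertices)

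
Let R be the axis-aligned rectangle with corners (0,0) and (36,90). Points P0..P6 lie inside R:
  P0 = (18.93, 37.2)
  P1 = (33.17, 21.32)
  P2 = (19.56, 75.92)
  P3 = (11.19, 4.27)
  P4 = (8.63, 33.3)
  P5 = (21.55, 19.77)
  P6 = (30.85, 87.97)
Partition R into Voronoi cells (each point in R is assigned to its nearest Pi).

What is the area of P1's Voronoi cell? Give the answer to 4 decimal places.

1. box [0,36]×[0,90]: [(0, 0) (36, 0) (36, 90) (0, 90)]
2. ⊥bis P1·P0 via (26.05,29.26): [(0, 5.9003) (0, 0) (36, 0) (36, 38.1824)]  |A|=793.489
3. ⊥bis P1·P2 via (26.365,48.62): [(0, 5.9003) (0, 0) (36, 0) (36, 38.1824)]  |A|=793.489
4. ⊥bis P1·P3 via (22.18,12.795): [(16.2352, 20.4588) (32.1051, 0) (36, 0) (36, 38.1824)]  |A|=417.1766
5. ⊥bis P1·P4 via (20.9,27.31): [(18.5833, 22.5644) (17.0454, 19.4142) (32.1051, 0) (36, 0) (36, 38.1824)]  |A|=415.0972
6. ⊥bis P1·P5 via (27.36,20.545): [(26.1817, 29.3781) (29.6842, 3.121) (32.1051, 0) (36, 0) (36, 38.1824)]  |A|=270.9722
7. ⊥bis P1·P6 via (32.01,54.645): [(26.1817, 29.3781) (29.6842, 3.121) (32.1051, 0) (36, 0) (36, 38.1824)]  |A|=270.9722
8. canonical 5-gon: [(26.1817, 29.3781) (29.6842, 3.121) (32.1051, 0) (36, 0) (36, 38.1824)]
9. shoelace: 270.9722

Area of P1's cell: 270.9722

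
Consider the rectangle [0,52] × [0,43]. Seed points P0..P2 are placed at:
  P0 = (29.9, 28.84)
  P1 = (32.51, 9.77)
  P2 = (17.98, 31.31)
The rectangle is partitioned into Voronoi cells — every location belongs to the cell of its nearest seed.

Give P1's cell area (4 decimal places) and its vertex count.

Area of P1's cell: 843.3368 (5 vertices)

1. box [0,52]×[0,43]: [(0, 0) (52, 0) (52, 43) (0, 43)]
2. ⊥bis P1·P0 via (31.205,19.305): [(0, 15.0342) (0, 0) (52, 0) (52, 22.1511)]  |A|=966.8163
3. ⊥bis P1·P2 via (25.245,20.54): [(21.4311, 17.9673) (0, 3.5108) (0, 0) (52, 0) (52, 22.1511)]  |A|=843.3368
4. canonical 5-gon: [(21.4311, 17.9673) (0, 3.5108) (0, 0) (52, 0) (52, 22.1511)]
5. shoelace: 843.3368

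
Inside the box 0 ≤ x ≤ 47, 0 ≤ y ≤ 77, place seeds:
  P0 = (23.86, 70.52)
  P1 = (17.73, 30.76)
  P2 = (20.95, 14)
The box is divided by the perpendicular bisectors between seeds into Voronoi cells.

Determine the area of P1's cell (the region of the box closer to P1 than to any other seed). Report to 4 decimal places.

1. box [0,47]×[0,77]: [(0, 0) (47, 0) (47, 77) (0, 77)]
2. ⊥bis P1·P0 via (20.795,50.64): [(0, 53.8461) (0, 0) (47, 0) (47, 46.5998)]  |A|=2360.479
3. ⊥bis P1·P2 via (19.34,22.38): [(0, 53.8461) (0, 18.6643) (47, 27.6942) (47, 46.5998)]  |A|=1271.0548
4. canonical 4-gon: [(0, 53.8461) (0, 18.6643) (47, 27.6942) (47, 46.5998)]
5. shoelace: 1271.0548

Area of P1's cell: 1271.0548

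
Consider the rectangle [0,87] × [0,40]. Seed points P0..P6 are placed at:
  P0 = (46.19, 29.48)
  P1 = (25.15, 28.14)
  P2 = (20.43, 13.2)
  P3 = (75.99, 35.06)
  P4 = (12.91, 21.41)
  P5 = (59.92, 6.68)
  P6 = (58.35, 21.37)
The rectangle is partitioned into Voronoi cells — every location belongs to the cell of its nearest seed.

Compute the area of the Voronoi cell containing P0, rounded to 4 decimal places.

Area of P0's cell: 464.9180

1. box [0,87]×[0,40]: [(0, 0) (87, 0) (87, 40) (0, 40)]
2. ⊥bis P0·P1 via (35.67,28.81): [(37.5049, 0) (87, 0) (87, 40) (34.9573, 40)]  |A|=2030.7563
3. ⊥bis P0·P2 via (33.31,21.34): [(36.4635, 16.3501) (46.7966, 0) (87, 0) (87, 40) (34.9573, 40)]  |A|=1954.7956
4. ⊥bis P0·P3 via (61.09,32.27): [(36.4635, 16.3501) (46.7966, 0) (67.1325, 0) (59.6426, 40) (34.9573, 40)]  |A|=1010.2971
5. ⊥bis P0·P4 via (29.55,25.445): [(36.4635, 16.3501) (46.7966, 0) (67.1325, 0) (59.6426, 40) (34.9573, 40)]  |A|=1010.2971
6. ⊥bis P0·P5 via (53.055,18.08): [(36.4635, 16.3501) (40.2454, 10.3661) (62.6636, 23.8662) (59.6426, 40) (34.9573, 40)]  |A|=607.2102
7. ⊥bis P0·P6 via (52.27,25.425): [(36.4635, 16.3501) (40.2454, 10.3661) (43.5564, 12.36) (60.1573, 37.2511) (59.6426, 40) (34.9573, 40)]  |A|=464.918
8. canonical 6-gon: [(36.4635, 16.3501) (40.2454, 10.3661) (43.5564, 12.36) (60.1573, 37.2511) (59.6426, 40) (34.9573, 40)]
9. shoelace: 464.918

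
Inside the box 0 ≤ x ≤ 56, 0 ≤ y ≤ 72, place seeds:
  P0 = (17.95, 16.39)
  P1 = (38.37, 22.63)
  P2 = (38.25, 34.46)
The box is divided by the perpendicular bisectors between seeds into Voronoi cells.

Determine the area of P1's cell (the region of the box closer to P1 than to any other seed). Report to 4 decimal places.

1. box [0,56]×[0,72]: [(0, 0) (56, 0) (56, 72) (0, 72)]
2. ⊥bis P1·P0 via (28.16,19.51): [(34.1219, 0) (56, 0) (56, 72) (12.12, 72)]  |A|=2367.2923
3. ⊥bis P1·P2 via (38.31,28.545): [(25.439, 28.4144) (34.1219, 0) (56, 0) (56, 28.7244)]  |A|=749.7512
4. canonical 4-gon: [(25.439, 28.4144) (34.1219, 0) (56, 0) (56, 28.7244)]
5. shoelace: 749.7512

Area of P1's cell: 749.7512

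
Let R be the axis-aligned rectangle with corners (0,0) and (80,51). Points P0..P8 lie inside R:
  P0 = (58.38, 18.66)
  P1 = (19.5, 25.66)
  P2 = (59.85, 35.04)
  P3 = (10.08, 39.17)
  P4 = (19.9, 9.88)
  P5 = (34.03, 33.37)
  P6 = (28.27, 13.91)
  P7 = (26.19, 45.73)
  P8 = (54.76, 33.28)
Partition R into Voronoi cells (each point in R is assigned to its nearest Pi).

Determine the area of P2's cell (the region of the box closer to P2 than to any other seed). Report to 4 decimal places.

Area of P2's cell: 607.4228

1. box [0,80]×[0,51]: [(0, 0) (80, 0) (80, 51) (0, 51)]
2. ⊥bis P2·P0 via (59.115,26.85): [(0, 32.1552) (80, 24.9757) (80, 51) (0, 51)]  |A|=1794.7641
3. ⊥bis P2·P1 via (39.675,30.35): [(40.0918, 28.5572) (80, 24.9757) (80, 51) (34.8746, 51)]  |A|=1025.662
4. ⊥bis P2·P3 via (34.965,37.105): [(35.7909, 47.0581) (40.0918, 28.5572) (80, 24.9757) (80, 51) (36.118, 51)]  |A|=1023.2112
5. ⊥bis P2·P4 via (39.875,22.46): [(35.7909, 47.0581) (40.0918, 28.5572) (80, 24.9757) (80, 51) (36.118, 51)]  |A|=1023.2112
6. ⊥bis P2·P5 via (46.94,34.205): [(47.3474, 27.9061) (80, 24.9757) (80, 51) (45.8537, 51)]  |A|=819.1663
7. ⊥bis P2·P6 via (44.06,24.475): [(47.3474, 27.9061) (80, 24.9757) (80, 51) (45.8537, 51)]  |A|=819.1663
8. ⊥bis P2·P7 via (43.02,40.385): [(45.9447, 49.594) (47.3474, 27.9061) (80, 24.9757) (80, 51) (46.3912, 51)]  |A|=818.7884
9. ⊥bis P2·P8 via (57.305,34.16): [(59.8556, 26.7835) (80, 24.9757) (80, 51) (51.4821, 51)]  |A|=607.4228
10. canonical 4-gon: [(59.8556, 26.7835) (80, 24.9757) (80, 51) (51.4821, 51)]
11. shoelace: 607.4228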